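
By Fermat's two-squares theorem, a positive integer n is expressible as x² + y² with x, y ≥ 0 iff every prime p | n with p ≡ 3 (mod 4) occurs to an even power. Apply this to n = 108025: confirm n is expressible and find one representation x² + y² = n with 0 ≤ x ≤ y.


Step 1: Factor n = 108025 = 5^2 · 29 · 149.
Step 2: Check the mod-4 condition on each prime factor: 5 ≡ 1 (mod 4), exponent 2; 29 ≡ 1 (mod 4), exponent 1; 149 ≡ 1 (mod 4), exponent 1.
All primes ≡ 3 (mod 4) appear to even exponent (or don't appear), so by the two-squares theorem n IS expressible as a sum of two squares.
Step 3: Build a representation. Group n = k² · m with k = 5 and m = 29 · 149 = 4321 (a product of primes ≡ 1 (mod 4)); a representation of m scales to one of n via (k·x)² + (k·y)² = k²(x² + y²). Each prime p ≡ 1 (mod 4) is itself a sum of two squares; find a² by testing p − a² for a perfect square:
  29: 29 − 1² = 28, 29 − 2² = 25 = 5² ⇒ 29 = 2² + 5².
  149: 149 − 1² = 148, 149 − 2² = 145, 149 − 3² = 140, 149 − 4² = 133, 149 − 5² = 124, 149 − 6² = 113, 149 − 7² = 100 = 10² ⇒ 149 = 7² + 10².
  Combine using the Brahmagupta–Fibonacci identity (a² + b²)(c² + d²) = (ac − bd)² + (ad + bc)² = (ac + bd)² + (ad − bc)²:
  29 · 149 = 4321: from (2² + 5²)(7² + 10²), take (2·7 − 5·10, 2·10 + 5·7) = (14 − 50, 20 + 35) = (-36, 55); dropping signs (only squares matter) gives (36, 55); check 36² + 55² = 1296 + 3025 = 4321 ✓.
  Scale by k = 5: (5·36, 5·55) = (180, 275).
Step 4: Order so x ≤ y and verify: 180² + 275² = 32400 + 75625 = 108025 = n. ✓

n = 108025 = 180² + 275² (one valid representation with x ≤ y).


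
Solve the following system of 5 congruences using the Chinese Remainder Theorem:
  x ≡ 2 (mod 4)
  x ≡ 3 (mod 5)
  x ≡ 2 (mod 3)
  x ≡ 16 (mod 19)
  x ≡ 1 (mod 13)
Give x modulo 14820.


Product of moduli M = 4 · 5 · 3 · 19 · 13 = 14820.
Merge one congruence at a time:
  Start: x ≡ 2 (mod 4).
  Combine with x ≡ 3 (mod 5); new modulus lcm = 20.
    Write x = 2 + 4·t and substitute into x ≡ 3 (mod 5): 4·t ≡ 3 − 2 = 1 (mod 5).
    The inverse of 4 mod 5 is 4 (since 4·4 = 16 = 3·5 + 1), so t ≡ 4·1 = 4 ≡ 4 (mod 5).
    Then x = 2 + 4·4 = 18, valid modulo lcm(4, 5) = 20: x ≡ 18 (mod 20).
  Combine with x ≡ 2 (mod 3); new modulus lcm = 60.
    Write x = 18 + 20·t and substitute into x ≡ 2 (mod 3): 20·t ≡ 2 − 18 = -16 (mod 3).
    Reduce coefficients mod 3: 2·t ≡ 2 (mod 3).
    The inverse of 2 mod 3 is 2 (since 2·2 = 4 = 1·3 + 1), so t ≡ 2·2 = 4 ≡ 1 (mod 3).
    Then x = 18 + 20·1 = 38, valid modulo lcm(20, 3) = 60: x ≡ 38 (mod 60).
  Combine with x ≡ 16 (mod 19); new modulus lcm = 1140.
    Write x = 38 + 60·t and substitute into x ≡ 16 (mod 19): 60·t ≡ 16 − 38 = -22 (mod 19).
    Reduce coefficients mod 19: 3·t ≡ 16 (mod 19).
    The inverse of 3 mod 19 is 13 (since 3·13 = 39 = 2·19 + 1), so t ≡ 13·16 = 208 ≡ 18 (mod 19).
    Then x = 38 + 60·18 = 1118, valid modulo lcm(60, 19) = 1140: x ≡ 1118 (mod 1140).
  Combine with x ≡ 1 (mod 13); new modulus lcm = 14820.
    Write x = 1118 + 1140·t and substitute into x ≡ 1 (mod 13): 1140·t ≡ 1 − 1118 = -1117 (mod 13).
    Reduce coefficients mod 13: 9·t ≡ 1 (mod 13).
    The inverse of 9 mod 13 is 3 (since 9·3 = 27 = 2·13 + 1), so t ≡ 3·1 = 3 ≡ 3 (mod 13).
    Then x = 1118 + 1140·3 = 4538, valid modulo lcm(1140, 13) = 14820: x ≡ 4538 (mod 14820).
Verify against each original: 4538 mod 4 = 2, 4538 mod 5 = 3, 4538 mod 3 = 2, 4538 mod 19 = 16, 4538 mod 13 = 1.

x ≡ 4538 (mod 14820).


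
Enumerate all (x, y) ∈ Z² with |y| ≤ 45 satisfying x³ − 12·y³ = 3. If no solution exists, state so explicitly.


The equation is x³ - 12y³ = 3. For fixed y, x³ = 12·y³ + 3, so a solution requires the RHS to be a perfect cube.
Strategy: iterate y from -45 to 45, compute RHS = 12·y³ + 3, and check whether it is a (positive or negative) perfect cube.
Check small values of y:
  y = 0: RHS = 3 is not a perfect cube.
  y = 1: RHS = 15 is not a perfect cube.
  y = -1: RHS = -9 is not a perfect cube.
  y = 2: RHS = 99 is not a perfect cube.
  y = -2: RHS = -93 is not a perfect cube.
  y = 3: RHS = 327 is not a perfect cube.
  y = -3: RHS = -321 is not a perfect cube.
Continuing the search up to |y| = 45 finds no solutions either.
No (x, y) in the scanned range satisfies the equation.

No integer solutions with |y| ≤ 45.


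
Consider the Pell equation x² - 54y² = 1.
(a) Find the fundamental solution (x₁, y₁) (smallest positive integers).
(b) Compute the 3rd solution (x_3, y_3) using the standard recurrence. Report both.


Step 1: Find the fundamental solution (x₁, y₁) of x² - 54y² = 1.
  Expand √54 as a continued fraction. a₀ = ⌊√54⌋ = 7; iterate m_{k+1} = d_k·a_k − m_k, d_{k+1} = (54 − m_{k+1}²)/d_k, a_{k+1} = ⌊(a₀ + m_{k+1})/d_{k+1}⌋ (starting m₀ = 0, d₀ = 1), with convergents p_k = a_k·p_{k-1} + p_{k-2}, q_k = a_k·q_{k-1} + q_{k-2} (p₋₁ = 1, q₋₁ = 0):
  k = 0: a₀ = 7; p₀/q₀ = 7/1; p₀² − 54·q₀² = 49 − 54 = -5.
  k = 1: m = 7, d = 5, a = ⌊(7 + 7)/5⌋ = 2; p/q = (2·7 + 1)/(2·1 + 0) = 15/2; p² − 54·q² = 225 − 216 = 9.
  k = 2: m = 3, d = 9, a = ⌊(7 + 3)/9⌋ = 1; p/q = (1·15 + 7)/(1·2 + 1) = 22/3; p² − 54·q² = 484 − 486 = -2.
  k = 3: m = 6, d = 2, a = ⌊(7 + 6)/2⌋ = 6; p/q = (6·22 + 15)/(6·3 + 2) = 147/20; p² − 54·q² = 21609 − 21600 = 9.
  k = 4: m = 6, d = 9, a = ⌊(7 + 6)/9⌋ = 1; p/q = (1·147 + 22)/(1·20 + 3) = 169/23; p² − 54·q² = 28561 − 28566 = -5.
  k = 5: m = 3, d = 5, a = ⌊(7 + 3)/5⌋ = 2; p/q = (2·169 + 147)/(2·23 + 20) = 485/66; p² − 54·q² = 235225 − 235224 = 1.
  The first convergent with p² − 54·q² = 1 gives the fundamental solution (x₁, y₁) = (485, 66).
Step 2: Apply the recurrence (x_{n+1}, y_{n+1}) = (x₁x_n + 54y₁y_n, x₁y_n + y₁x_n) repeatedly.
  From (x_1, y_1) = (485, 66): x_2 = 485·485 + 54·66·66 = 470449; y_2 = 485·66 + 66·485 = 64020.
  From (x_2, y_2) = (470449, 64020): x_3 = 485·470449 + 54·66·64020 = 456335045; y_3 = 485·64020 + 66·470449 = 62099334.
Step 3: Verify x_3² - 54·y_3² = 208241673295152025 - 208241673295152024 = 1 (should be 1). ✓

(x_1, y_1) = (485, 66); (x_3, y_3) = (456335045, 62099334).


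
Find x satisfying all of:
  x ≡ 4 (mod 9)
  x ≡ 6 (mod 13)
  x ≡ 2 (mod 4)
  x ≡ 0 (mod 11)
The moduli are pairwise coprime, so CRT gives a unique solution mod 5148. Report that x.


Product of moduli M = 9 · 13 · 4 · 11 = 5148.
Merge one congruence at a time:
  Start: x ≡ 4 (mod 9).
  Combine with x ≡ 6 (mod 13); new modulus lcm = 117.
    Write x = 4 + 9·t and substitute into x ≡ 6 (mod 13): 9·t ≡ 6 − 4 = 2 (mod 13).
    The inverse of 9 mod 13 is 3 (since 9·3 = 27 = 2·13 + 1), so t ≡ 3·2 = 6 ≡ 6 (mod 13).
    Then x = 4 + 9·6 = 58, valid modulo lcm(9, 13) = 117: x ≡ 58 (mod 117).
  Combine with x ≡ 2 (mod 4); new modulus lcm = 468.
    Write x = 58 + 117·t and substitute into x ≡ 2 (mod 4): 117·t ≡ 2 − 58 = -56 (mod 4).
    Reduce coefficients mod 4: 1·t ≡ 0 (mod 4).
    So t ≡ 0 (mod 4).
    Then x = 58 + 117·0 = 58, valid modulo lcm(117, 4) = 468: x ≡ 58 (mod 468).
  Combine with x ≡ 0 (mod 11); new modulus lcm = 5148.
    Write x = 58 + 468·t and substitute into x ≡ 0 (mod 11): 468·t ≡ 0 − 58 = -58 (mod 11).
    Reduce coefficients mod 11: 6·t ≡ 8 (mod 11).
    The inverse of 6 mod 11 is 2 (since 6·2 = 12 = 1·11 + 1), so t ≡ 2·8 = 16 ≡ 5 (mod 11).
    Then x = 58 + 468·5 = 2398, valid modulo lcm(468, 11) = 5148: x ≡ 2398 (mod 5148).
Verify against each original: 2398 mod 9 = 4, 2398 mod 13 = 6, 2398 mod 4 = 2, 2398 mod 11 = 0.

x ≡ 2398 (mod 5148).


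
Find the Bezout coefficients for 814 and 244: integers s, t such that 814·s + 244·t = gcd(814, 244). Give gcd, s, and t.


Euclidean algorithm on (814, 244) — divide until remainder is 0:
  814 = 3 · 244 + 82
  244 = 2 · 82 + 80
  82 = 1 · 80 + 2
  80 = 40 · 2 + 0
gcd(814, 244) = 2.
Track Bezout coefficients alongside the remainders: start with r₀ = 814 = a·1 + b·0 (s = 1, t = 0) and r₁ = 244 = a·0 + b·1 (s = 0, t = 1); each new remainder r_{k+1} = r_{k-1} − q_k·r_k inherits s_{k+1} = s_{k-1} − q_k·s_k, t_{k+1} = t_{k-1} − q_k·t_k, so r_k = a·s_k + b·t_k at every step:
  q = 3: r = 82, s = 1 − 3·0 = 1, t = 0 − 3·1 = -3  (check: 814·1 + 244·(-3) = 82)
  q = 2: r = 80, s = 0 − 2·1 = -2, t = 1 − 2·(-3) = 7  (check: 814·(-2) + 244·7 = 80)
  q = 1: r = 2, s = 1 − 1·(-2) = 3, t = -3 − 1·7 = -10  (check: 814·3 + 244·(-10) = 2)
The row with r = 2 (the gcd) gives the Bezout coefficients s = 3, t = -10.
Result: 814 · (3) + 244 · (-10) = 2.

gcd(814, 244) = 2; s = 3, t = -10 (check: 814·3 + 244·(-10) = 2).


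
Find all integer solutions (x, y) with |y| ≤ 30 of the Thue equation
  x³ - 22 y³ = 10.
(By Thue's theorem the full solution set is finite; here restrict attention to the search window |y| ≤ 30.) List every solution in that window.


The equation is x³ - 22y³ = 10. For fixed y, x³ = 22·y³ + 10, so a solution requires the RHS to be a perfect cube.
Strategy: iterate y from -30 to 30, compute RHS = 22·y³ + 10, and check whether it is a (positive or negative) perfect cube.
Check small values of y:
  y = 0: RHS = 10 is not a perfect cube.
  y = 1: RHS = 32 is not a perfect cube.
  y = -1: RHS = -12 is not a perfect cube.
  y = 2: RHS = 186 is not a perfect cube.
  y = -2: RHS = -166 is not a perfect cube.
  y = 3: RHS = 604 is not a perfect cube.
  y = -3: RHS = -584 is not a perfect cube.
Continuing the search up to |y| = 30 finds no solutions either.
No (x, y) in the scanned range satisfies the equation.

No integer solutions with |y| ≤ 30.


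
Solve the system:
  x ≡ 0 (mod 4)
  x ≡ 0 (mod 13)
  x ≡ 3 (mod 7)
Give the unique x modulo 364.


Moduli 4, 13, 7 are pairwise coprime; by CRT there is a unique solution modulo M = 4 · 13 · 7 = 364.
Solve pairwise, accumulating the modulus:
  Start with x ≡ 0 (mod 4).
  Combine with x ≡ 0 (mod 13): since gcd(4, 13) = 1, we get a unique residue mod 52.
    Write x = 0 + 4·t and substitute into x ≡ 0 (mod 13): 4·t ≡ 0 − 0 = 0 (mod 13).
    The inverse of 4 mod 13 is 10 (since 4·10 = 40 = 3·13 + 1), so t ≡ 10·0 = 0 ≡ 0 (mod 13).
    Then x = 0 + 4·0 = 0, valid modulo lcm(4, 13) = 52: x ≡ 0 (mod 52).
  Combine with x ≡ 3 (mod 7): since gcd(52, 7) = 1, we get a unique residue mod 364.
    Write x = 0 + 52·t and substitute into x ≡ 3 (mod 7): 52·t ≡ 3 − 0 = 3 (mod 7).
    Reduce coefficients mod 7: 3·t ≡ 3 (mod 7).
    The inverse of 3 mod 7 is 5 (since 3·5 = 15 = 2·7 + 1), so t ≡ 5·3 = 15 ≡ 1 (mod 7).
    Then x = 0 + 52·1 = 52, valid modulo lcm(52, 7) = 364: x ≡ 52 (mod 364).
Verify: 52 mod 4 = 0 ✓, 52 mod 13 = 0 ✓, 52 mod 7 = 3 ✓.

x ≡ 52 (mod 364).


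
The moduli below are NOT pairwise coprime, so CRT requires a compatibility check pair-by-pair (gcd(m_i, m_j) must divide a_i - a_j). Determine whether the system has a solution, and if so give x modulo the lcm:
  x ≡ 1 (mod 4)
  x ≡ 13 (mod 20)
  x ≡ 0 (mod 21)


Moduli 4, 20, 21 are not pairwise coprime, so CRT works modulo lcm(m_i) when all pairwise compatibility conditions hold.
Pairwise compatibility: gcd(m_i, m_j) must divide a_i - a_j for every pair.
Merge one congruence at a time:
  Start: x ≡ 1 (mod 4).
  Combine with x ≡ 13 (mod 20): gcd(4, 20) = 4; 13 - 1 = 12, which IS divisible by 4, so compatible.
    Write x = 1 + 4·t and substitute into x ≡ 13 (mod 20): 4·t ≡ 13 − 1 = 12 (mod 20).
    Divide the congruence (and modulus) by g = 4: 1·t ≡ 3 (mod 5).
    So t ≡ 3 (mod 5).
    Then x = 1 + 4·3 = 13, valid modulo lcm(4, 20) = 20: x ≡ 13 (mod 20).
  Combine with x ≡ 0 (mod 21): gcd(20, 21) = 1; 0 - 13 = -13, which IS divisible by 1, so compatible.
    Write x = 13 + 20·t and substitute into x ≡ 0 (mod 21): 20·t ≡ 0 − 13 = -13 (mod 21).
    Reduce coefficients mod 21: 20·t ≡ 8 (mod 21).
    The inverse of 20 mod 21 is 20 (since 20·20 = 400 = 19·21 + 1), so t ≡ 20·8 = 160 ≡ 13 (mod 21).
    Then x = 13 + 20·13 = 273, valid modulo lcm(20, 21) = 420: x ≡ 273 (mod 420).
Verify: 273 mod 4 = 1, 273 mod 20 = 13, 273 mod 21 = 0.

x ≡ 273 (mod 420).


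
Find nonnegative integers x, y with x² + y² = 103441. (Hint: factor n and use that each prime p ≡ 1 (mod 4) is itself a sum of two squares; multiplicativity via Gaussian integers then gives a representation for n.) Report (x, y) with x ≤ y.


Step 1: Factor n = 103441 = 13 · 73 · 109.
Step 2: Check the mod-4 condition on each prime factor: 13 ≡ 1 (mod 4), exponent 1; 73 ≡ 1 (mod 4), exponent 1; 109 ≡ 1 (mod 4), exponent 1.
All primes ≡ 3 (mod 4) appear to even exponent (or don't appear), so by the two-squares theorem n IS expressible as a sum of two squares.
Step 3: Build a representation. Here n = 13 · 73 · 109 is a product of primes ≡ 1 (mod 4). Each prime p ≡ 1 (mod 4) is itself a sum of two squares; find a² by testing p − a² for a perfect square:
  13: 13 − 1² = 12, 13 − 2² = 9 = 3² ⇒ 13 = 2² + 3².
  73: 73 − 1² = 72, 73 − 2² = 69, 73 − 3² = 64 = 8² ⇒ 73 = 3² + 8².
  109: 109 − 1² = 108, 109 − 2² = 105, 109 − 3² = 100 = 10² ⇒ 109 = 3² + 10².
  Combine using the Brahmagupta–Fibonacci identity (a² + b²)(c² + d²) = (ac − bd)² + (ad + bc)² = (ac + bd)² + (ad − bc)²:
  13 · 73 = 949: from (2² + 3²)(3² + 8²), take (2·3 − 3·8, 2·8 + 3·3) = (6 − 24, 16 + 9) = (-18, 25); dropping signs (only squares matter) gives (18, 25); check 18² + 25² = 324 + 625 = 949 ✓.
  949 · 109 = 103441: from (18² + 25²)(3² + 10²), take (18·3 − 25·10, 18·10 + 25·3) = (54 − 250, 180 + 75) = (-196, 255); dropping signs (only squares matter) gives (196, 255); check 196² + 255² = 38416 + 65025 = 103441 ✓.
Step 4: Order so x ≤ y and verify: 196² + 255² = 38416 + 65025 = 103441 = n. ✓

n = 103441 = 196² + 255² (one valid representation with x ≤ y).


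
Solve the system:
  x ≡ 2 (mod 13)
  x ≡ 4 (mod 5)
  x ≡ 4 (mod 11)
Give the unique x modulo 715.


Moduli 13, 5, 11 are pairwise coprime; by CRT there is a unique solution modulo M = 13 · 5 · 11 = 715.
Solve pairwise, accumulating the modulus:
  Start with x ≡ 2 (mod 13).
  Combine with x ≡ 4 (mod 5): since gcd(13, 5) = 1, we get a unique residue mod 65.
    Write x = 2 + 13·t and substitute into x ≡ 4 (mod 5): 13·t ≡ 4 − 2 = 2 (mod 5).
    Reduce coefficients mod 5: 3·t ≡ 2 (mod 5).
    The inverse of 3 mod 5 is 2 (since 3·2 = 6 = 1·5 + 1), so t ≡ 2·2 = 4 ≡ 4 (mod 5).
    Then x = 2 + 13·4 = 54, valid modulo lcm(13, 5) = 65: x ≡ 54 (mod 65).
  Combine with x ≡ 4 (mod 11): since gcd(65, 11) = 1, we get a unique residue mod 715.
    Write x = 54 + 65·t and substitute into x ≡ 4 (mod 11): 65·t ≡ 4 − 54 = -50 (mod 11).
    Reduce coefficients mod 11: 10·t ≡ 5 (mod 11).
    The inverse of 10 mod 11 is 10 (since 10·10 = 100 = 9·11 + 1), so t ≡ 10·5 = 50 ≡ 6 (mod 11).
    Then x = 54 + 65·6 = 444, valid modulo lcm(65, 11) = 715: x ≡ 444 (mod 715).
Verify: 444 mod 13 = 2 ✓, 444 mod 5 = 4 ✓, 444 mod 11 = 4 ✓.

x ≡ 444 (mod 715).


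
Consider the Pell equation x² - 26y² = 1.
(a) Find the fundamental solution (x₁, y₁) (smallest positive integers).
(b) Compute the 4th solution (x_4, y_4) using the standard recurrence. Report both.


Step 1: Find the fundamental solution (x₁, y₁) of x² - 26y² = 1.
  Expand √26 as a continued fraction. a₀ = ⌊√26⌋ = 5; iterate m_{k+1} = d_k·a_k − m_k, d_{k+1} = (26 − m_{k+1}²)/d_k, a_{k+1} = ⌊(a₀ + m_{k+1})/d_{k+1}⌋ (starting m₀ = 0, d₀ = 1), with convergents p_k = a_k·p_{k-1} + p_{k-2}, q_k = a_k·q_{k-1} + q_{k-2} (p₋₁ = 1, q₋₁ = 0):
  k = 0: a₀ = 5; p₀/q₀ = 5/1; p₀² − 26·q₀² = 25 − 26 = -1.
  k = 1: m = 5, d = 1, a = ⌊(5 + 5)/1⌋ = 10; p/q = (10·5 + 1)/(10·1 + 0) = 51/10; p² − 26·q² = 2601 − 2600 = 1.
  The first convergent with p² − 26·q² = 1 gives the fundamental solution (x₁, y₁) = (51, 10).
Step 2: Apply the recurrence (x_{n+1}, y_{n+1}) = (x₁x_n + 26y₁y_n, x₁y_n + y₁x_n) repeatedly.
  From (x_1, y_1) = (51, 10): x_2 = 51·51 + 26·10·10 = 5201; y_2 = 51·10 + 10·51 = 1020.
  From (x_2, y_2) = (5201, 1020): x_3 = 51·5201 + 26·10·1020 = 530451; y_3 = 51·1020 + 10·5201 = 104030.
  From (x_3, y_3) = (530451, 104030): x_4 = 51·530451 + 26·10·104030 = 54100801; y_4 = 51·104030 + 10·530451 = 10610040.
Step 3: Verify x_4² - 26·y_4² = 2926896668841601 - 2926896668841600 = 1 (should be 1). ✓

(x_1, y_1) = (51, 10); (x_4, y_4) = (54100801, 10610040).


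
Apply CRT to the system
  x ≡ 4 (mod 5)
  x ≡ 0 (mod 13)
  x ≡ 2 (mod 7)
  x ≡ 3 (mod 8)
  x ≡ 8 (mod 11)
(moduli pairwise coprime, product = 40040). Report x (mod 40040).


Product of moduli M = 5 · 13 · 7 · 8 · 11 = 40040.
Merge one congruence at a time:
  Start: x ≡ 4 (mod 5).
  Combine with x ≡ 0 (mod 13); new modulus lcm = 65.
    Write x = 4 + 5·t and substitute into x ≡ 0 (mod 13): 5·t ≡ 0 − 4 = -4 (mod 13).
    Reduce coefficients mod 13: 5·t ≡ 9 (mod 13).
    The inverse of 5 mod 13 is 8 (since 5·8 = 40 = 3·13 + 1), so t ≡ 8·9 = 72 ≡ 7 (mod 13).
    Then x = 4 + 5·7 = 39, valid modulo lcm(5, 13) = 65: x ≡ 39 (mod 65).
  Combine with x ≡ 2 (mod 7); new modulus lcm = 455.
    Write x = 39 + 65·t and substitute into x ≡ 2 (mod 7): 65·t ≡ 2 − 39 = -37 (mod 7).
    Reduce coefficients mod 7: 2·t ≡ 5 (mod 7).
    The inverse of 2 mod 7 is 4 (since 2·4 = 8 = 1·7 + 1), so t ≡ 4·5 = 20 ≡ 6 (mod 7).
    Then x = 39 + 65·6 = 429, valid modulo lcm(65, 7) = 455: x ≡ 429 (mod 455).
  Combine with x ≡ 3 (mod 8); new modulus lcm = 3640.
    Write x = 429 + 455·t and substitute into x ≡ 3 (mod 8): 455·t ≡ 3 − 429 = -426 (mod 8).
    Reduce coefficients mod 8: 7·t ≡ 6 (mod 8).
    The inverse of 7 mod 8 is 7 (since 7·7 = 49 = 6·8 + 1), so t ≡ 7·6 = 42 ≡ 2 (mod 8).
    Then x = 429 + 455·2 = 1339, valid modulo lcm(455, 8) = 3640: x ≡ 1339 (mod 3640).
  Combine with x ≡ 8 (mod 11); new modulus lcm = 40040.
    Write x = 1339 + 3640·t and substitute into x ≡ 8 (mod 11): 3640·t ≡ 8 − 1339 = -1331 (mod 11).
    Reduce coefficients mod 11: 10·t ≡ 0 (mod 11).
    The inverse of 10 mod 11 is 10 (since 10·10 = 100 = 9·11 + 1), so t ≡ 10·0 = 0 ≡ 0 (mod 11).
    Then x = 1339 + 3640·0 = 1339, valid modulo lcm(3640, 11) = 40040: x ≡ 1339 (mod 40040).
Verify against each original: 1339 mod 5 = 4, 1339 mod 13 = 0, 1339 mod 7 = 2, 1339 mod 8 = 3, 1339 mod 11 = 8.

x ≡ 1339 (mod 40040).


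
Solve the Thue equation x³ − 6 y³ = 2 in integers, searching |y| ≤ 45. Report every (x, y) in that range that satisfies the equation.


The equation is x³ - 6y³ = 2. For fixed y, x³ = 6·y³ + 2, so a solution requires the RHS to be a perfect cube.
Strategy: iterate y from -45 to 45, compute RHS = 6·y³ + 2, and check whether it is a (positive or negative) perfect cube.
Check small values of y:
  y = 0: RHS = 2 is not a perfect cube.
  y = 1: RHS = 8 = (2)³ ⇒ x = 2 works.
  y = -1: RHS = -4 is not a perfect cube.
  y = 2: RHS = 50 is not a perfect cube.
  y = -2: RHS = -46 is not a perfect cube.
  y = 3: RHS = 164 is not a perfect cube.
  y = -3: RHS = -160 is not a perfect cube.
Continuing the search up to |y| = 45 finds no further solutions beyond those listed.
Collected solutions: (2, 1).

Solutions (with |y| ≤ 45): (2, 1).


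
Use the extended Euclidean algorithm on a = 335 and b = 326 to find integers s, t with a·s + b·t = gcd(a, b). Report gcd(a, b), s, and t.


Euclidean algorithm on (335, 326) — divide until remainder is 0:
  335 = 1 · 326 + 9
  326 = 36 · 9 + 2
  9 = 4 · 2 + 1
  2 = 2 · 1 + 0
gcd(335, 326) = 1.
Track Bezout coefficients alongside the remainders: start with r₀ = 335 = a·1 + b·0 (s = 1, t = 0) and r₁ = 326 = a·0 + b·1 (s = 0, t = 1); each new remainder r_{k+1} = r_{k-1} − q_k·r_k inherits s_{k+1} = s_{k-1} − q_k·s_k, t_{k+1} = t_{k-1} − q_k·t_k, so r_k = a·s_k + b·t_k at every step:
  q = 1: r = 9, s = 1 − 1·0 = 1, t = 0 − 1·1 = -1  (check: 335·1 + 326·(-1) = 9)
  q = 36: r = 2, s = 0 − 36·1 = -36, t = 1 − 36·(-1) = 37  (check: 335·(-36) + 326·37 = 2)
  q = 4: r = 1, s = 1 − 4·(-36) = 145, t = -1 − 4·37 = -149  (check: 335·145 + 326·(-149) = 1)
The row with r = 1 (the gcd) gives the Bezout coefficients s = 145, t = -149.
Result: 335 · (145) + 326 · (-149) = 1.

gcd(335, 326) = 1; s = 145, t = -149 (check: 335·145 + 326·(-149) = 1).


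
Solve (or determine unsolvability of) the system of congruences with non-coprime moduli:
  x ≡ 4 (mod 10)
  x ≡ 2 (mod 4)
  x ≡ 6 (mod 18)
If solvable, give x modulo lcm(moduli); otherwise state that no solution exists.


Moduli 10, 4, 18 are not pairwise coprime, so CRT works modulo lcm(m_i) when all pairwise compatibility conditions hold.
Pairwise compatibility: gcd(m_i, m_j) must divide a_i - a_j for every pair.
Merge one congruence at a time:
  Start: x ≡ 4 (mod 10).
  Combine with x ≡ 2 (mod 4): gcd(10, 4) = 2; 2 - 4 = -2, which IS divisible by 2, so compatible.
    Write x = 4 + 10·t and substitute into x ≡ 2 (mod 4): 10·t ≡ 2 − 4 = -2 (mod 4).
    Divide the congruence (and modulus) by g = 2: 5·t ≡ -1 (mod 2).
    Reduce coefficients mod 2: 1·t ≡ 1 (mod 2).
    So t ≡ 1 (mod 2).
    Then x = 4 + 10·1 = 14, valid modulo lcm(10, 4) = 20: x ≡ 14 (mod 20).
  Combine with x ≡ 6 (mod 18): gcd(20, 18) = 2; 6 - 14 = -8, which IS divisible by 2, so compatible.
    Write x = 14 + 20·t and substitute into x ≡ 6 (mod 18): 20·t ≡ 6 − 14 = -8 (mod 18).
    Divide the congruence (and modulus) by g = 2: 10·t ≡ -4 (mod 9).
    Reduce coefficients mod 9: 1·t ≡ 5 (mod 9).
    So t ≡ 5 (mod 9).
    Then x = 14 + 20·5 = 114, valid modulo lcm(20, 18) = 180: x ≡ 114 (mod 180).
Verify: 114 mod 10 = 4, 114 mod 4 = 2, 114 mod 18 = 6.

x ≡ 114 (mod 180).


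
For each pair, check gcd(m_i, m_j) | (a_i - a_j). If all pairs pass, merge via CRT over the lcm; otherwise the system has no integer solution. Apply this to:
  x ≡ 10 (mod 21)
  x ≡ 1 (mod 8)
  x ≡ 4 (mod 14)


Moduli 21, 8, 14 are not pairwise coprime, so CRT works modulo lcm(m_i) when all pairwise compatibility conditions hold.
Pairwise compatibility: gcd(m_i, m_j) must divide a_i - a_j for every pair.
Merge one congruence at a time:
  Start: x ≡ 10 (mod 21).
  Combine with x ≡ 1 (mod 8): gcd(21, 8) = 1; 1 - 10 = -9, which IS divisible by 1, so compatible.
    Write x = 10 + 21·t and substitute into x ≡ 1 (mod 8): 21·t ≡ 1 − 10 = -9 (mod 8).
    Reduce coefficients mod 8: 5·t ≡ 7 (mod 8).
    The inverse of 5 mod 8 is 5 (since 5·5 = 25 = 3·8 + 1), so t ≡ 5·7 = 35 ≡ 3 (mod 8).
    Then x = 10 + 21·3 = 73, valid modulo lcm(21, 8) = 168: x ≡ 73 (mod 168).
  Combine with x ≡ 4 (mod 14): gcd(168, 14) = 14, and 4 - 73 = -69 is NOT divisible by 14.
    ⇒ system is inconsistent (no integer solution).

No solution (the system is inconsistent).


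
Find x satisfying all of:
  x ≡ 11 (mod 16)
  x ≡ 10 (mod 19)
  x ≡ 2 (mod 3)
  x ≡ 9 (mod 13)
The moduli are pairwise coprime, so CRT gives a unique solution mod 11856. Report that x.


Product of moduli M = 16 · 19 · 3 · 13 = 11856.
Merge one congruence at a time:
  Start: x ≡ 11 (mod 16).
  Combine with x ≡ 10 (mod 19); new modulus lcm = 304.
    Write x = 11 + 16·t and substitute into x ≡ 10 (mod 19): 16·t ≡ 10 − 11 = -1 (mod 19).
    Reduce coefficients mod 19: 16·t ≡ 18 (mod 19).
    The inverse of 16 mod 19 is 6 (since 16·6 = 96 = 5·19 + 1), so t ≡ 6·18 = 108 ≡ 13 (mod 19).
    Then x = 11 + 16·13 = 219, valid modulo lcm(16, 19) = 304: x ≡ 219 (mod 304).
  Combine with x ≡ 2 (mod 3); new modulus lcm = 912.
    Write x = 219 + 304·t and substitute into x ≡ 2 (mod 3): 304·t ≡ 2 − 219 = -217 (mod 3).
    Reduce coefficients mod 3: 1·t ≡ 2 (mod 3).
    So t ≡ 2 (mod 3).
    Then x = 219 + 304·2 = 827, valid modulo lcm(304, 3) = 912: x ≡ 827 (mod 912).
  Combine with x ≡ 9 (mod 13); new modulus lcm = 11856.
    Write x = 827 + 912·t and substitute into x ≡ 9 (mod 13): 912·t ≡ 9 − 827 = -818 (mod 13).
    Reduce coefficients mod 13: 2·t ≡ 1 (mod 13).
    The inverse of 2 mod 13 is 7 (since 2·7 = 14 = 1·13 + 1), so t ≡ 7·1 = 7 ≡ 7 (mod 13).
    Then x = 827 + 912·7 = 7211, valid modulo lcm(912, 13) = 11856: x ≡ 7211 (mod 11856).
Verify against each original: 7211 mod 16 = 11, 7211 mod 19 = 10, 7211 mod 3 = 2, 7211 mod 13 = 9.

x ≡ 7211 (mod 11856).


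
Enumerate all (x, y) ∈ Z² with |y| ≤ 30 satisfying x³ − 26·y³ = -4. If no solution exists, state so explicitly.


The equation is x³ - 26y³ = -4. For fixed y, x³ = 26·y³ − 4, so a solution requires the RHS to be a perfect cube.
Strategy: iterate y from -30 to 30, compute RHS = 26·y³ − 4, and check whether it is a (positive or negative) perfect cube.
Check small values of y:
  y = 0: RHS = -4 is not a perfect cube.
  y = 1: RHS = 22 is not a perfect cube.
  y = -1: RHS = -30 is not a perfect cube.
  y = 2: RHS = 204 is not a perfect cube.
  y = -2: RHS = -212 is not a perfect cube.
  y = 3: RHS = 698 is not a perfect cube.
  y = -3: RHS = -706 is not a perfect cube.
Continuing the search up to |y| = 30 finds no solutions either.
No (x, y) in the scanned range satisfies the equation.

No integer solutions with |y| ≤ 30.


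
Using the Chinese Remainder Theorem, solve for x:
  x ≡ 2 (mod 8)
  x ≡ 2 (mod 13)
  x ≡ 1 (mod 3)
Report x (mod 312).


Moduli 8, 13, 3 are pairwise coprime; by CRT there is a unique solution modulo M = 8 · 13 · 3 = 312.
Solve pairwise, accumulating the modulus:
  Start with x ≡ 2 (mod 8).
  Combine with x ≡ 2 (mod 13): since gcd(8, 13) = 1, we get a unique residue mod 104.
    Write x = 2 + 8·t and substitute into x ≡ 2 (mod 13): 8·t ≡ 2 − 2 = 0 (mod 13).
    The inverse of 8 mod 13 is 5 (since 8·5 = 40 = 3·13 + 1), so t ≡ 5·0 = 0 ≡ 0 (mod 13).
    Then x = 2 + 8·0 = 2, valid modulo lcm(8, 13) = 104: x ≡ 2 (mod 104).
  Combine with x ≡ 1 (mod 3): since gcd(104, 3) = 1, we get a unique residue mod 312.
    Write x = 2 + 104·t and substitute into x ≡ 1 (mod 3): 104·t ≡ 1 − 2 = -1 (mod 3).
    Reduce coefficients mod 3: 2·t ≡ 2 (mod 3).
    The inverse of 2 mod 3 is 2 (since 2·2 = 4 = 1·3 + 1), so t ≡ 2·2 = 4 ≡ 1 (mod 3).
    Then x = 2 + 104·1 = 106, valid modulo lcm(104, 3) = 312: x ≡ 106 (mod 312).
Verify: 106 mod 8 = 2 ✓, 106 mod 13 = 2 ✓, 106 mod 3 = 1 ✓.

x ≡ 106 (mod 312).


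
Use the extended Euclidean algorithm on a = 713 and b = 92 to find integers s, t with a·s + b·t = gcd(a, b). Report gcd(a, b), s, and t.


Euclidean algorithm on (713, 92) — divide until remainder is 0:
  713 = 7 · 92 + 69
  92 = 1 · 69 + 23
  69 = 3 · 23 + 0
gcd(713, 92) = 23.
Track Bezout coefficients alongside the remainders: start with r₀ = 713 = a·1 + b·0 (s = 1, t = 0) and r₁ = 92 = a·0 + b·1 (s = 0, t = 1); each new remainder r_{k+1} = r_{k-1} − q_k·r_k inherits s_{k+1} = s_{k-1} − q_k·s_k, t_{k+1} = t_{k-1} − q_k·t_k, so r_k = a·s_k + b·t_k at every step:
  q = 7: r = 69, s = 1 − 7·0 = 1, t = 0 − 7·1 = -7  (check: 713·1 + 92·(-7) = 69)
  q = 1: r = 23, s = 0 − 1·1 = -1, t = 1 − 1·(-7) = 8  (check: 713·(-1) + 92·8 = 23)
The row with r = 23 (the gcd) gives the Bezout coefficients s = -1, t = 8.
Result: 713 · (-1) + 92 · (8) = 23.

gcd(713, 92) = 23; s = -1, t = 8 (check: 713·(-1) + 92·8 = 23).


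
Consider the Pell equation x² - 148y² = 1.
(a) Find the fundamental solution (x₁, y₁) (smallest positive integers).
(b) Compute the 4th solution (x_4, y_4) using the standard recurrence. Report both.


Step 1: Find the fundamental solution (x₁, y₁) of x² - 148y² = 1.
  Expand √148 as a continued fraction. a₀ = ⌊√148⌋ = 12; iterate m_{k+1} = d_k·a_k − m_k, d_{k+1} = (148 − m_{k+1}²)/d_k, a_{k+1} = ⌊(a₀ + m_{k+1})/d_{k+1}⌋ (starting m₀ = 0, d₀ = 1), with convergents p_k = a_k·p_{k-1} + p_{k-2}, q_k = a_k·q_{k-1} + q_{k-2} (p₋₁ = 1, q₋₁ = 0):
  k = 0: a₀ = 12; p₀/q₀ = 12/1; p₀² − 148·q₀² = 144 − 148 = -4.
  k = 1: m = 12, d = 4, a = ⌊(12 + 12)/4⌋ = 6; p/q = (6·12 + 1)/(6·1 + 0) = 73/6; p² − 148·q² = 5329 − 5328 = 1.
  The first convergent with p² − 148·q² = 1 gives the fundamental solution (x₁, y₁) = (73, 6).
Step 2: Apply the recurrence (x_{n+1}, y_{n+1}) = (x₁x_n + 148y₁y_n, x₁y_n + y₁x_n) repeatedly.
  From (x_1, y_1) = (73, 6): x_2 = 73·73 + 148·6·6 = 10657; y_2 = 73·6 + 6·73 = 876.
  From (x_2, y_2) = (10657, 876): x_3 = 73·10657 + 148·6·876 = 1555849; y_3 = 73·876 + 6·10657 = 127890.
  From (x_3, y_3) = (1555849, 127890): x_4 = 73·1555849 + 148·6·127890 = 227143297; y_4 = 73·127890 + 6·1555849 = 18671064.
Step 3: Verify x_4² - 148·y_4² = 51594077372030209 - 51594077372030208 = 1 (should be 1). ✓

(x_1, y_1) = (73, 6); (x_4, y_4) = (227143297, 18671064).


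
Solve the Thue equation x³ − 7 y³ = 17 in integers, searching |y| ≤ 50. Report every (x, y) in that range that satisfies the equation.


The equation is x³ - 7y³ = 17. For fixed y, x³ = 7·y³ + 17, so a solution requires the RHS to be a perfect cube.
Strategy: iterate y from -50 to 50, compute RHS = 7·y³ + 17, and check whether it is a (positive or negative) perfect cube.
Check small values of y:
  y = 0: RHS = 17 is not a perfect cube.
  y = 1: RHS = 24 is not a perfect cube.
  y = -1: RHS = 10 is not a perfect cube.
  y = 2: RHS = 73 is not a perfect cube.
  y = -2: RHS = -39 is not a perfect cube.
  y = 3: RHS = 206 is not a perfect cube.
  y = -3: RHS = -172 is not a perfect cube.
Continuing the search up to |y| = 50 finds no solutions either.
No (x, y) in the scanned range satisfies the equation.

No integer solutions with |y| ≤ 50.


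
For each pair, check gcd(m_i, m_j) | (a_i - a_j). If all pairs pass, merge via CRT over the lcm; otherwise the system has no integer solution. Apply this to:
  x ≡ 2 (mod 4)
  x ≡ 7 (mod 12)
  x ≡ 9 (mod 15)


Moduli 4, 12, 15 are not pairwise coprime, so CRT works modulo lcm(m_i) when all pairwise compatibility conditions hold.
Pairwise compatibility: gcd(m_i, m_j) must divide a_i - a_j for every pair.
Merge one congruence at a time:
  Start: x ≡ 2 (mod 4).
  Combine with x ≡ 7 (mod 12): gcd(4, 12) = 4, and 7 - 2 = 5 is NOT divisible by 4.
    ⇒ system is inconsistent (no integer solution).

No solution (the system is inconsistent).


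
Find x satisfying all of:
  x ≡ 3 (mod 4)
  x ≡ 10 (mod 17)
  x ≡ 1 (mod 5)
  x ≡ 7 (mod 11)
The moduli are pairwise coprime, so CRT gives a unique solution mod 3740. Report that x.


Product of moduli M = 4 · 17 · 5 · 11 = 3740.
Merge one congruence at a time:
  Start: x ≡ 3 (mod 4).
  Combine with x ≡ 10 (mod 17); new modulus lcm = 68.
    Write x = 3 + 4·t and substitute into x ≡ 10 (mod 17): 4·t ≡ 10 − 3 = 7 (mod 17).
    The inverse of 4 mod 17 is 13 (since 4·13 = 52 = 3·17 + 1), so t ≡ 13·7 = 91 ≡ 6 (mod 17).
    Then x = 3 + 4·6 = 27, valid modulo lcm(4, 17) = 68: x ≡ 27 (mod 68).
  Combine with x ≡ 1 (mod 5); new modulus lcm = 340.
    Write x = 27 + 68·t and substitute into x ≡ 1 (mod 5): 68·t ≡ 1 − 27 = -26 (mod 5).
    Reduce coefficients mod 5: 3·t ≡ 4 (mod 5).
    The inverse of 3 mod 5 is 2 (since 3·2 = 6 = 1·5 + 1), so t ≡ 2·4 = 8 ≡ 3 (mod 5).
    Then x = 27 + 68·3 = 231, valid modulo lcm(68, 5) = 340: x ≡ 231 (mod 340).
  Combine with x ≡ 7 (mod 11); new modulus lcm = 3740.
    Write x = 231 + 340·t and substitute into x ≡ 7 (mod 11): 340·t ≡ 7 − 231 = -224 (mod 11).
    Reduce coefficients mod 11: 10·t ≡ 7 (mod 11).
    The inverse of 10 mod 11 is 10 (since 10·10 = 100 = 9·11 + 1), so t ≡ 10·7 = 70 ≡ 4 (mod 11).
    Then x = 231 + 340·4 = 1591, valid modulo lcm(340, 11) = 3740: x ≡ 1591 (mod 3740).
Verify against each original: 1591 mod 4 = 3, 1591 mod 17 = 10, 1591 mod 5 = 1, 1591 mod 11 = 7.

x ≡ 1591 (mod 3740).


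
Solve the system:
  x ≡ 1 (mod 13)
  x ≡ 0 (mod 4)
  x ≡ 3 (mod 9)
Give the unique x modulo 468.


Moduli 13, 4, 9 are pairwise coprime; by CRT there is a unique solution modulo M = 13 · 4 · 9 = 468.
Solve pairwise, accumulating the modulus:
  Start with x ≡ 1 (mod 13).
  Combine with x ≡ 0 (mod 4): since gcd(13, 4) = 1, we get a unique residue mod 52.
    Write x = 1 + 13·t and substitute into x ≡ 0 (mod 4): 13·t ≡ 0 − 1 = -1 (mod 4).
    Reduce coefficients mod 4: 1·t ≡ 3 (mod 4).
    So t ≡ 3 (mod 4).
    Then x = 1 + 13·3 = 40, valid modulo lcm(13, 4) = 52: x ≡ 40 (mod 52).
  Combine with x ≡ 3 (mod 9): since gcd(52, 9) = 1, we get a unique residue mod 468.
    Write x = 40 + 52·t and substitute into x ≡ 3 (mod 9): 52·t ≡ 3 − 40 = -37 (mod 9).
    Reduce coefficients mod 9: 7·t ≡ 8 (mod 9).
    The inverse of 7 mod 9 is 4 (since 7·4 = 28 = 3·9 + 1), so t ≡ 4·8 = 32 ≡ 5 (mod 9).
    Then x = 40 + 52·5 = 300, valid modulo lcm(52, 9) = 468: x ≡ 300 (mod 468).
Verify: 300 mod 13 = 1 ✓, 300 mod 4 = 0 ✓, 300 mod 9 = 3 ✓.

x ≡ 300 (mod 468).


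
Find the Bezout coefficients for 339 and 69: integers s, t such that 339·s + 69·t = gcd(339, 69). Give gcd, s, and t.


Euclidean algorithm on (339, 69) — divide until remainder is 0:
  339 = 4 · 69 + 63
  69 = 1 · 63 + 6
  63 = 10 · 6 + 3
  6 = 2 · 3 + 0
gcd(339, 69) = 3.
Track Bezout coefficients alongside the remainders: start with r₀ = 339 = a·1 + b·0 (s = 1, t = 0) and r₁ = 69 = a·0 + b·1 (s = 0, t = 1); each new remainder r_{k+1} = r_{k-1} − q_k·r_k inherits s_{k+1} = s_{k-1} − q_k·s_k, t_{k+1} = t_{k-1} − q_k·t_k, so r_k = a·s_k + b·t_k at every step:
  q = 4: r = 63, s = 1 − 4·0 = 1, t = 0 − 4·1 = -4  (check: 339·1 + 69·(-4) = 63)
  q = 1: r = 6, s = 0 − 1·1 = -1, t = 1 − 1·(-4) = 5  (check: 339·(-1) + 69·5 = 6)
  q = 10: r = 3, s = 1 − 10·(-1) = 11, t = -4 − 10·5 = -54  (check: 339·11 + 69·(-54) = 3)
The row with r = 3 (the gcd) gives the Bezout coefficients s = 11, t = -54.
Result: 339 · (11) + 69 · (-54) = 3.

gcd(339, 69) = 3; s = 11, t = -54 (check: 339·11 + 69·(-54) = 3).


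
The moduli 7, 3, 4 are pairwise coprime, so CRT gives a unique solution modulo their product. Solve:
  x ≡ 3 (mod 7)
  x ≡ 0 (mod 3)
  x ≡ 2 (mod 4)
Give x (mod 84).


Moduli 7, 3, 4 are pairwise coprime; by CRT there is a unique solution modulo M = 7 · 3 · 4 = 84.
Solve pairwise, accumulating the modulus:
  Start with x ≡ 3 (mod 7).
  Combine with x ≡ 0 (mod 3): since gcd(7, 3) = 1, we get a unique residue mod 21.
    Write x = 3 + 7·t and substitute into x ≡ 0 (mod 3): 7·t ≡ 0 − 3 = -3 (mod 3).
    Reduce coefficients mod 3: 1·t ≡ 0 (mod 3).
    So t ≡ 0 (mod 3).
    Then x = 3 + 7·0 = 3, valid modulo lcm(7, 3) = 21: x ≡ 3 (mod 21).
  Combine with x ≡ 2 (mod 4): since gcd(21, 4) = 1, we get a unique residue mod 84.
    Write x = 3 + 21·t and substitute into x ≡ 2 (mod 4): 21·t ≡ 2 − 3 = -1 (mod 4).
    Reduce coefficients mod 4: 1·t ≡ 3 (mod 4).
    So t ≡ 3 (mod 4).
    Then x = 3 + 21·3 = 66, valid modulo lcm(21, 4) = 84: x ≡ 66 (mod 84).
Verify: 66 mod 7 = 3 ✓, 66 mod 3 = 0 ✓, 66 mod 4 = 2 ✓.

x ≡ 66 (mod 84).


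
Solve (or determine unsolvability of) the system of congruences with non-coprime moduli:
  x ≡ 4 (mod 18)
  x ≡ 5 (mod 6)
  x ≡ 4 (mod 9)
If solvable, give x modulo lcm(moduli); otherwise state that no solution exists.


Moduli 18, 6, 9 are not pairwise coprime, so CRT works modulo lcm(m_i) when all pairwise compatibility conditions hold.
Pairwise compatibility: gcd(m_i, m_j) must divide a_i - a_j for every pair.
Merge one congruence at a time:
  Start: x ≡ 4 (mod 18).
  Combine with x ≡ 5 (mod 6): gcd(18, 6) = 6, and 5 - 4 = 1 is NOT divisible by 6.
    ⇒ system is inconsistent (no integer solution).

No solution (the system is inconsistent).


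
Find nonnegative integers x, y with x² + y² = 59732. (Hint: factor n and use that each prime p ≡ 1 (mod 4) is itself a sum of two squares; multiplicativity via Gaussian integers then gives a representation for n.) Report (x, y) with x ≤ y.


Step 1: Factor n = 59732 = 2^2 · 109 · 137.
Step 2: Check the mod-4 condition on each prime factor: 2 = 2 (special); 109 ≡ 1 (mod 4), exponent 1; 137 ≡ 1 (mod 4), exponent 1.
All primes ≡ 3 (mod 4) appear to even exponent (or don't appear), so by the two-squares theorem n IS expressible as a sum of two squares.
Step 3: Build a representation. Group n = k² · m with k = 2 and m = 109 · 137 = 14933 (a product of primes ≡ 1 (mod 4)); a representation of m scales to one of n via (k·x)² + (k·y)² = k²(x² + y²). Each prime p ≡ 1 (mod 4) is itself a sum of two squares; find a² by testing p − a² for a perfect square:
  109: 109 − 1² = 108, 109 − 2² = 105, 109 − 3² = 100 = 10² ⇒ 109 = 3² + 10².
  137: 137 − 1² = 136, 137 − 2² = 133, 137 − 3² = 128, 137 − 4² = 121 = 11² ⇒ 137 = 4² + 11².
  Combine using the Brahmagupta–Fibonacci identity (a² + b²)(c² + d²) = (ac − bd)² + (ad + bc)² = (ac + bd)² + (ad − bc)²:
  109 · 137 = 14933: from (3² + 10²)(4² + 11²), take (3·4 − 10·11, 3·11 + 10·4) = (12 − 110, 33 + 40) = (-98, 73); dropping signs (only squares matter) gives (98, 73); check 98² + 73² = 9604 + 5329 = 14933 ✓.
  Scale by k = 2: (2·98, 2·73) = (196, 146).
Step 4: Order so x ≤ y and verify: 146² + 196² = 21316 + 38416 = 59732 = n. ✓

n = 59732 = 146² + 196² (one valid representation with x ≤ y).


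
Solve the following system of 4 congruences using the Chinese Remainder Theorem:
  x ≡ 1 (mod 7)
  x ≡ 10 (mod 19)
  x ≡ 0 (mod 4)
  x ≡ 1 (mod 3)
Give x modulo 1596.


Product of moduli M = 7 · 19 · 4 · 3 = 1596.
Merge one congruence at a time:
  Start: x ≡ 1 (mod 7).
  Combine with x ≡ 10 (mod 19); new modulus lcm = 133.
    Write x = 1 + 7·t and substitute into x ≡ 10 (mod 19): 7·t ≡ 10 − 1 = 9 (mod 19).
    The inverse of 7 mod 19 is 11 (since 7·11 = 77 = 4·19 + 1), so t ≡ 11·9 = 99 ≡ 4 (mod 19).
    Then x = 1 + 7·4 = 29, valid modulo lcm(7, 19) = 133: x ≡ 29 (mod 133).
  Combine with x ≡ 0 (mod 4); new modulus lcm = 532.
    Write x = 29 + 133·t and substitute into x ≡ 0 (mod 4): 133·t ≡ 0 − 29 = -29 (mod 4).
    Reduce coefficients mod 4: 1·t ≡ 3 (mod 4).
    So t ≡ 3 (mod 4).
    Then x = 29 + 133·3 = 428, valid modulo lcm(133, 4) = 532: x ≡ 428 (mod 532).
  Combine with x ≡ 1 (mod 3); new modulus lcm = 1596.
    Write x = 428 + 532·t and substitute into x ≡ 1 (mod 3): 532·t ≡ 1 − 428 = -427 (mod 3).
    Reduce coefficients mod 3: 1·t ≡ 2 (mod 3).
    So t ≡ 2 (mod 3).
    Then x = 428 + 532·2 = 1492, valid modulo lcm(532, 3) = 1596: x ≡ 1492 (mod 1596).
Verify against each original: 1492 mod 7 = 1, 1492 mod 19 = 10, 1492 mod 4 = 0, 1492 mod 3 = 1.

x ≡ 1492 (mod 1596).


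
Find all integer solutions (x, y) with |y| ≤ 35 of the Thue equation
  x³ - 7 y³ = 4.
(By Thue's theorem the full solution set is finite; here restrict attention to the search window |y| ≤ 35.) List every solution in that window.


The equation is x³ - 7y³ = 4. For fixed y, x³ = 7·y³ + 4, so a solution requires the RHS to be a perfect cube.
Strategy: iterate y from -35 to 35, compute RHS = 7·y³ + 4, and check whether it is a (positive or negative) perfect cube.
Check small values of y:
  y = 0: RHS = 4 is not a perfect cube.
  y = 1: RHS = 11 is not a perfect cube.
  y = -1: RHS = -3 is not a perfect cube.
  y = 2: RHS = 60 is not a perfect cube.
  y = -2: RHS = -52 is not a perfect cube.
  y = 3: RHS = 193 is not a perfect cube.
  y = -3: RHS = -185 is not a perfect cube.
Continuing the search up to |y| = 35 finds no solutions either.
No (x, y) in the scanned range satisfies the equation.

No integer solutions with |y| ≤ 35.


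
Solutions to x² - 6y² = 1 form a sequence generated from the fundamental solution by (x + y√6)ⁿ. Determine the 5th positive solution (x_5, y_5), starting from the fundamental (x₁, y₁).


Step 1: Find the fundamental solution (x₁, y₁) of x² - 6y² = 1.
  Expand √6 as a continued fraction. a₀ = ⌊√6⌋ = 2; iterate m_{k+1} = d_k·a_k − m_k, d_{k+1} = (6 − m_{k+1}²)/d_k, a_{k+1} = ⌊(a₀ + m_{k+1})/d_{k+1}⌋ (starting m₀ = 0, d₀ = 1), with convergents p_k = a_k·p_{k-1} + p_{k-2}, q_k = a_k·q_{k-1} + q_{k-2} (p₋₁ = 1, q₋₁ = 0):
  k = 0: a₀ = 2; p₀/q₀ = 2/1; p₀² − 6·q₀² = 4 − 6 = -2.
  k = 1: m = 2, d = 2, a = ⌊(2 + 2)/2⌋ = 2; p/q = (2·2 + 1)/(2·1 + 0) = 5/2; p² − 6·q² = 25 − 24 = 1.
  The first convergent with p² − 6·q² = 1 gives the fundamental solution (x₁, y₁) = (5, 2).
Step 2: Apply the recurrence (x_{n+1}, y_{n+1}) = (x₁x_n + 6y₁y_n, x₁y_n + y₁x_n) repeatedly.
  From (x_1, y_1) = (5, 2): x_2 = 5·5 + 6·2·2 = 49; y_2 = 5·2 + 2·5 = 20.
  From (x_2, y_2) = (49, 20): x_3 = 5·49 + 6·2·20 = 485; y_3 = 5·20 + 2·49 = 198.
  From (x_3, y_3) = (485, 198): x_4 = 5·485 + 6·2·198 = 4801; y_4 = 5·198 + 2·485 = 1960.
  From (x_4, y_4) = (4801, 1960): x_5 = 5·4801 + 6·2·1960 = 47525; y_5 = 5·1960 + 2·4801 = 19402.
Step 3: Verify x_5² - 6·y_5² = 2258625625 - 2258625624 = 1 (should be 1). ✓

(x_1, y_1) = (5, 2); (x_5, y_5) = (47525, 19402).
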